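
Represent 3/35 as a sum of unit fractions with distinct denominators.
1/12 + 1/420

Greedy algorithm:
3/35: ceiling(35/3) = 12, use 1/12
1/420: ceiling(420/1) = 420, use 1/420
Result: 3/35 = 1/12 + 1/420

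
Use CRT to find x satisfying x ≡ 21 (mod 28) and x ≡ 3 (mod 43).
777

Using Chinese Remainder Theorem:
M = 28 × 43 = 1204
M1 = 43, M2 = 28
y1 = 43^(-1) mod 28 = 15
y2 = 28^(-1) mod 43 = 20
x = (21×43×15 + 3×28×20) mod 1204 = 777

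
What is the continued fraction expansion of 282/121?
[2; 3, 40]

Euclidean algorithm steps:
282 = 2 × 121 + 40
121 = 3 × 40 + 1
40 = 40 × 1 + 0
Continued fraction: [2; 3, 40]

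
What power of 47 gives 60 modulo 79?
25

Baby-step giant-step with step n = ⌈√79⌉ = 9.
Baby steps 47^j mod 79 (j:value) for j=0..8: 0:1, 1:47, 2:76, 3:17, 4:9, 5:28, 6:52, 7:74, 8:2.
Giant-step multiplier: 47^(-9) ≡ 47^(78-9) = 47^69 ≡ 58 (mod 79).
Giant steps γ_i = 60·58^i mod 79: γ_0=60, γ_1=4, γ_2=74 (in table at j=7).
x = i·n + j = 2·9 + 7 = 25.
Check: 47^25 ≡ 60 (mod 79).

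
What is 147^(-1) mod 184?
179

gcd(147, 184) = 1, so the inverse exists.
Extended Euclidean algorithm on (184, 147):
184 = 1 × 147 + 37  ⟹  37 = (1)·184 + (-1)·147
147 = 3 × 37 + 36  ⟹  36 = (-3)·184 + (4)·147
37 = 1 × 36 + 1  ⟹  1 = (4)·184 + (-5)·147
So (-5)·147 ≡ 1 (mod 184), i.e. 147^(-1) ≡ -5 ≡ 179 (mod 184).
Check: 147 × 179 = 26313 ≡ 1 (mod 184)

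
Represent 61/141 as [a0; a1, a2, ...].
[0; 2, 3, 4, 1, 3]

Euclidean algorithm steps:
61 = 0 × 141 + 61
141 = 2 × 61 + 19
61 = 3 × 19 + 4
19 = 4 × 4 + 3
4 = 1 × 3 + 1
3 = 3 × 1 + 0
Continued fraction: [0; 2, 3, 4, 1, 3]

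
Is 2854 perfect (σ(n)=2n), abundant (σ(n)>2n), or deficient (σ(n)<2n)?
deficient

Proper divisors of 2854: sum = 1 + 2 + 1427 = 1430
Since 1430 < 2854, 2854 is deficient.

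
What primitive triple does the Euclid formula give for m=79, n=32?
(5217, 5056, 7265)

Euclid's formula: a = m² - n², b = 2mn, c = m² + n²
m = 79, n = 32
a = 79² - 32² = 6241 - 1024 = 5217
b = 2 × 79 × 32 = 5056
c = 79² + 32² = 6241 + 1024 = 7265
Verification: 5217² + 5056² = 27217089 + 25563136 = 52780225 = 7265² ✓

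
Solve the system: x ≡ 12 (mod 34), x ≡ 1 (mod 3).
46

Using Chinese Remainder Theorem:
M = 34 × 3 = 102
M1 = 3, M2 = 34
y1 = 3^(-1) mod 34 = 23
y2 = 34^(-1) mod 3 = 1
x = (12×3×23 + 1×34×1) mod 102 = 46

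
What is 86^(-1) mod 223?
153

gcd(86, 223) = 1, so the inverse exists.
Extended Euclidean algorithm on (223, 86):
223 = 2 × 86 + 51  ⟹  51 = (1)·223 + (-2)·86
86 = 1 × 51 + 35  ⟹  35 = (-1)·223 + (3)·86
51 = 1 × 35 + 16  ⟹  16 = (2)·223 + (-5)·86
35 = 2 × 16 + 3  ⟹  3 = (-5)·223 + (13)·86
16 = 5 × 3 + 1  ⟹  1 = (27)·223 + (-70)·86
So (-70)·86 ≡ 1 (mod 223), i.e. 86^(-1) ≡ -70 ≡ 153 (mod 223).
Check: 86 × 153 = 13158 ≡ 1 (mod 223)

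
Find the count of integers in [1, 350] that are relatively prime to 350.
120

350 = 2 × 5^2 × 7
φ(n) = n × ∏(1 - 1/p) for each prime p dividing n
φ(350) = 350 × (1 - 1/2) × (1 - 1/5) × (1 - 1/7) = 120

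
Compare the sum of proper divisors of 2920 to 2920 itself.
abundant

Proper divisors of 2920: sum = 1 + 2 + 4 + 5 + 8 + 10 + 20 + 40 + 73 + 146 + 292 + 365 + 584 + 730 + 1460 = 3740
Since 3740 > 2920, 2920 is abundant.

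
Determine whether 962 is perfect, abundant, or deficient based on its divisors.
deficient

Proper divisors of 962: sum = 1 + 2 + 13 + 26 + 37 + 74 + 481 = 634
Since 634 < 962, 962 is deficient.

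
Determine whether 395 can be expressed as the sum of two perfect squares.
Not possible

Factorization: 395 = 5 × 79
By Fermat: n is sum of two squares iff every prime p ≡ 3 (mod 4) appears to even power.
Prime(s) ≡ 3 (mod 4) with odd exponent: [(79, 1)]
Therefore 395 cannot be expressed as a² + b².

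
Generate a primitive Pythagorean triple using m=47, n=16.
(1953, 1504, 2465)

Euclid's formula: a = m² - n², b = 2mn, c = m² + n²
m = 47, n = 16
a = 47² - 16² = 2209 - 256 = 1953
b = 2 × 47 × 16 = 1504
c = 47² + 16² = 2209 + 256 = 2465
Verification: 1953² + 1504² = 3814209 + 2262016 = 6076225 = 2465² ✓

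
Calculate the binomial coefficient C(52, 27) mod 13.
0

Using Lucas' theorem:
Write n=52 and k=27 in base 13:
n in base 13: [4, 0]
k in base 13: [2, 1]
C(52,27) mod 13 = ∏ C(n_i, k_i) mod 13
Digit binomials (mod 13): C(4,2) = 6; C(0,1) = 0 (k_i > n_i)
Product: 6 × 0 = 0 ≡ 0 (mod 13)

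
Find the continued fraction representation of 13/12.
[1; 12]

Euclidean algorithm steps:
13 = 1 × 12 + 1
12 = 12 × 1 + 0
Continued fraction: [1; 12]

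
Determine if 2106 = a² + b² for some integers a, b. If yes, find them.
9² + 45² (a=9, b=45)

Factorization: 2106 = 2 × 3^4 × 13
By Fermat: n is sum of two squares iff every prime p ≡ 3 (mod 4) appears to even power.
All primes ≡ 3 (mod 4) appear to even power.
Search a = 0, 1, 2, … for 2106 - a² a perfect square: first hit at a = 9: 2106 - 81 = 2025 = 45².
2106 = 9² + 45² = 81 + 2025 ✓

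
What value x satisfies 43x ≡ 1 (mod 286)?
153

gcd(43, 286) = 1, so the inverse exists.
Extended Euclidean algorithm on (286, 43):
286 = 6 × 43 + 28  ⟹  28 = (1)·286 + (-6)·43
43 = 1 × 28 + 15  ⟹  15 = (-1)·286 + (7)·43
28 = 1 × 15 + 13  ⟹  13 = (2)·286 + (-13)·43
15 = 1 × 13 + 2  ⟹  2 = (-3)·286 + (20)·43
13 = 6 × 2 + 1  ⟹  1 = (20)·286 + (-133)·43
So (-133)·43 ≡ 1 (mod 286), i.e. 43^(-1) ≡ -133 ≡ 153 (mod 286).
Check: 43 × 153 = 6579 ≡ 1 (mod 286)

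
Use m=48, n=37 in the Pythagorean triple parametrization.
(935, 3552, 3673)

Euclid's formula: a = m² - n², b = 2mn, c = m² + n²
m = 48, n = 37
a = 48² - 37² = 2304 - 1369 = 935
b = 2 × 48 × 37 = 3552
c = 48² + 37² = 2304 + 1369 = 3673
Verification: 935² + 3552² = 874225 + 12616704 = 13490929 = 3673² ✓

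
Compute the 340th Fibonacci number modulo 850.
205

Matrix identity: Q^n = [[F_(n+1), F_n], [F_n, F_(n-1)]] with Q = [[1,1],[1,0]].
n = 340 = 101010100₂. Square-and-multiply, entries mod 850:
Q^1 = [[1,1],[1,0]]
Q^2 = (Q^1)² = [[2,1],[1,1]]
Q^5 = (Q^2)²·Q = [[8,5],[5,3]]
Q^10 = (Q^5)² = [[89,55],[55,34]]
Q^21 = (Q^10)²·Q = [[711,746],[746,815]]
Q^42 = (Q^21)² = [[387,246],[246,141]]
Q^85 = (Q^42)²·Q = [[173,335],[335,688]]
Q^170 = (Q^85)² = [[204,285],[285,769]]
Q^340 = (Q^170)² = [[441,205],[205,236]]
F_340 mod 850 = Q^340[0][1] = 205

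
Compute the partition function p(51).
239943

p(n) counts ways to write n as a sum of positive integers (order ignored).
Euler's pentagonal recurrence: p(k) = p(k-1) + p(k-2) - p(k-5) - p(k-7) + p(k-12) + p(k-15) - ... (offsets j(3j∓1)/2, signs ++--, p(0)=1, p(<0)=0).
DP table for k = 0..50: p(0)=1, p(1)=1, p(2)=2, p(3)=3, p(4)=5, p(5)=7, p(6)=11, p(7)=15, p(8)=22, p(9)=30, p(10)=42, p(11)=56, p(12)=77, p(13)=101, p(14)=135, p(15)=176, p(16)=231, p(17)=297, p(18)=385, p(19)=490, p(20)=627, p(21)=792, p(22)=1002, p(23)=1255, p(24)=1575, p(25)=1958, p(26)=2436, p(27)=3010, p(28)=3718, p(29)=4565, p(30)=5604, p(31)=6842, p(32)=8349, p(33)=10143, p(34)=12310, p(35)=14883, p(36)=17977, p(37)=21637, p(38)=26015, p(39)=31185, p(40)=37338, p(41)=44583, p(42)=53174, p(43)=63261, p(44)=75175, p(45)=89134, p(46)=105558, p(47)=124754, p(48)=147273, p(49)=173525, p(50)=204226.
Final step: p(51) = p(50) + p(49) - p(46) - p(44) + p(39) + p(36) - p(29) - p(25) + p(16) + p(11) - p(0)
= 204226 + 173525 - 105558 - 75175 + 31185 + 17977 - 4565 - 1958 + 231 + 56 - 1
= 239943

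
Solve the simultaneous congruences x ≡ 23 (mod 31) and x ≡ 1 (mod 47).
612

Using Chinese Remainder Theorem:
M = 31 × 47 = 1457
M1 = 47, M2 = 31
y1 = 47^(-1) mod 31 = 2
y2 = 31^(-1) mod 47 = 44
x = (23×47×2 + 1×31×44) mod 1457 = 612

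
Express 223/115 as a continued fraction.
[1; 1, 15, 2, 3]

Euclidean algorithm steps:
223 = 1 × 115 + 108
115 = 1 × 108 + 7
108 = 15 × 7 + 3
7 = 2 × 3 + 1
3 = 3 × 1 + 0
Continued fraction: [1; 1, 15, 2, 3]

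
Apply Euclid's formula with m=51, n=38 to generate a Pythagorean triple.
(1157, 3876, 4045)

Euclid's formula: a = m² - n², b = 2mn, c = m² + n²
m = 51, n = 38
a = 51² - 38² = 2601 - 1444 = 1157
b = 2 × 51 × 38 = 3876
c = 51² + 38² = 2601 + 1444 = 4045
Verification: 1157² + 3876² = 1338649 + 15023376 = 16362025 = 4045² ✓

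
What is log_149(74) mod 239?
171

Baby-step giant-step with step n = ⌈√239⌉ = 16.
Baby steps 149^j mod 239 (j:value) for j=0..15: 0:1, 1:149, 2:213, 3:189, 4:198, 5:105, 6:110, 7:138, 8:8, 9:236, 10:31, 11:78, 12:150, 13:123, 14:163, 15:148.
Giant-step multiplier: 149^(-16) ≡ 149^(238-16) = 149^222 ≡ 183 (mod 239).
Giant steps γ_i = 74·183^i mod 239: γ_0=74, γ_1=158, γ_2=234, γ_3=41, γ_4=94, γ_5=233, γ_6=97, γ_7=65, γ_8=184, γ_9=212, γ_10=78 (in table at j=11).
x = i·n + j = 10·16 + 11 = 171.
Check: 149^171 ≡ 74 (mod 239).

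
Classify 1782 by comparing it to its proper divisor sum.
abundant

Proper divisors of 1782: sum = 1 + 2 + 3 + 6 + 9 + 11 + 18 + 22 + ... + 198 + 297 + 594 + 891 (19 divisors) = 2574
Since 2574 > 1782, 1782 is abundant.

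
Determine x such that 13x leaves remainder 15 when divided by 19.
x ≡ 7 (mod 19)

gcd(13, 19) = 1, which divides 15, so solutions exist.
Find 13^(-1) mod 19 by the extended Euclidean algorithm:
19 = 1 × 13 + 6  ⟹  6 = (1)·19 + (-1)·13
13 = 2 × 6 + 1  ⟹  1 = (-2)·19 + (3)·13
So (3)·13 ≡ 1 (mod 19), i.e. 13^(-1) ≡ 3 (mod 19).
x ≡ 3 × 15 = 45 ≡ 7 (mod 19).
Check: 13 × 7 = 91 ≡ 15 (mod 19).
Unique solution: x ≡ 7 (mod 19)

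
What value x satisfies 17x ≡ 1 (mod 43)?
38

gcd(17, 43) = 1, so the inverse exists.
Extended Euclidean algorithm on (43, 17):
43 = 2 × 17 + 9  ⟹  9 = (1)·43 + (-2)·17
17 = 1 × 9 + 8  ⟹  8 = (-1)·43 + (3)·17
9 = 1 × 8 + 1  ⟹  1 = (2)·43 + (-5)·17
So (-5)·17 ≡ 1 (mod 43), i.e. 17^(-1) ≡ -5 ≡ 38 (mod 43).
Check: 17 × 38 = 646 ≡ 1 (mod 43)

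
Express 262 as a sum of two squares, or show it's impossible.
Not possible

Factorization: 262 = 2 × 131
By Fermat: n is sum of two squares iff every prime p ≡ 3 (mod 4) appears to even power.
Prime(s) ≡ 3 (mod 4) with odd exponent: [(131, 1)]
Therefore 262 cannot be expressed as a² + b².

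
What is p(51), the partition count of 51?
239943

p(n) counts ways to write n as a sum of positive integers (order ignored).
Euler's pentagonal recurrence: p(k) = p(k-1) + p(k-2) - p(k-5) - p(k-7) + p(k-12) + p(k-15) - ... (offsets j(3j∓1)/2, signs ++--, p(0)=1, p(<0)=0).
DP table for k = 0..50: p(0)=1, p(1)=1, p(2)=2, p(3)=3, p(4)=5, p(5)=7, p(6)=11, p(7)=15, p(8)=22, p(9)=30, p(10)=42, p(11)=56, p(12)=77, p(13)=101, p(14)=135, p(15)=176, p(16)=231, p(17)=297, p(18)=385, p(19)=490, p(20)=627, p(21)=792, p(22)=1002, p(23)=1255, p(24)=1575, p(25)=1958, p(26)=2436, p(27)=3010, p(28)=3718, p(29)=4565, p(30)=5604, p(31)=6842, p(32)=8349, p(33)=10143, p(34)=12310, p(35)=14883, p(36)=17977, p(37)=21637, p(38)=26015, p(39)=31185, p(40)=37338, p(41)=44583, p(42)=53174, p(43)=63261, p(44)=75175, p(45)=89134, p(46)=105558, p(47)=124754, p(48)=147273, p(49)=173525, p(50)=204226.
Final step: p(51) = p(50) + p(49) - p(46) - p(44) + p(39) + p(36) - p(29) - p(25) + p(16) + p(11) - p(0)
= 204226 + 173525 - 105558 - 75175 + 31185 + 17977 - 4565 - 1958 + 231 + 56 - 1
= 239943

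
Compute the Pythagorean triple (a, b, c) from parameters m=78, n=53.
(3275, 8268, 8893)

Euclid's formula: a = m² - n², b = 2mn, c = m² + n²
m = 78, n = 53
a = 78² - 53² = 6084 - 2809 = 3275
b = 2 × 78 × 53 = 8268
c = 78² + 53² = 6084 + 2809 = 8893
Verification: 3275² + 8268² = 10725625 + 68359824 = 79085449 = 8893² ✓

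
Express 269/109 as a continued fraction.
[2; 2, 7, 3, 2]

Euclidean algorithm steps:
269 = 2 × 109 + 51
109 = 2 × 51 + 7
51 = 7 × 7 + 2
7 = 3 × 2 + 1
2 = 2 × 1 + 0
Continued fraction: [2; 2, 7, 3, 2]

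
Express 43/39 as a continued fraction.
[1; 9, 1, 3]

Euclidean algorithm steps:
43 = 1 × 39 + 4
39 = 9 × 4 + 3
4 = 1 × 3 + 1
3 = 3 × 1 + 0
Continued fraction: [1; 9, 1, 3]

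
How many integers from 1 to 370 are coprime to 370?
144

370 = 2 × 5 × 37
φ(n) = n × ∏(1 - 1/p) for each prime p dividing n
φ(370) = 370 × (1 - 1/2) × (1 - 1/5) × (1 - 1/37) = 144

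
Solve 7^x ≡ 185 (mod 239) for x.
169

Baby-step giant-step with step n = ⌈√239⌉ = 16.
Baby steps 7^j mod 239 (j:value) for j=0..15: 0:1, 1:7, 2:49, 3:104, 4:11, 5:77, 6:61, 7:188, 8:121, 9:130, 10:193, 11:156, 12:136, 13:235, 14:211, 15:43.
Giant-step multiplier: 7^(-16) ≡ 7^(238-16) = 7^222 ≡ 27 (mod 239).
Giant steps γ_i = 185·27^i mod 239: γ_0=185, γ_1=215, γ_2=69, γ_3=190, γ_4=111, γ_5=129, γ_6=137, γ_7=114, γ_8=210, γ_9=173, γ_10=130 (in table at j=9).
x = i·n + j = 10·16 + 9 = 169.
Check: 7^169 ≡ 185 (mod 239).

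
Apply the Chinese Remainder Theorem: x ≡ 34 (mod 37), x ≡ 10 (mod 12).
34

Using Chinese Remainder Theorem:
M = 37 × 12 = 444
M1 = 12, M2 = 37
y1 = 12^(-1) mod 37 = 34
y2 = 37^(-1) mod 12 = 1
x = (34×12×34 + 10×37×1) mod 444 = 34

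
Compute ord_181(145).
15

181 is prime, so ord(145) divides φ(181) = 180.
Divisors of 180: 1, 2, 3, 4, 5, 6, 9, 10, 12, 15, 18, 20, 30, 36, 45, 60, 90, 180.
Repeated squaring: 145^1 ≡ 145, 145^2 ≡ 29, 145^4 ≡ 117, 145^8 ≡ 114, 145^16 ≡ 145, 145^32 ≡ 29, 145^64 ≡ 117, 145^128 ≡ 114 (mod 181).
Test 145^d mod 181 for each divisor d in increasing order:
145^1 ≡ 145
145^2 ≡ 29
145^3 = 145^2·145^1 ≡ 42
145^4 ≡ 117
145^5 = 145^4·145^1 ≡ 132
145^6 = 145^4·145^2 ≡ 135
145^9 = 145^8·145^1 ≡ 59
145^10 = 145^8·145^2 ≡ 48
145^12 = 145^8·145^4 ≡ 125
145^15 = 145^8·145^4·145^2·145^1 ≡ 1  ← first divisor giving 1
The order is 15.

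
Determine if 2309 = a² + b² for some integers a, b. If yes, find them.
10² + 47² (a=10, b=47)

Factorization: 2309 = 2309
By Fermat: n is sum of two squares iff every prime p ≡ 3 (mod 4) appears to even power.
All primes ≡ 3 (mod 4) appear to even power.
Search a = 0, 1, 2, … for 2309 - a² a perfect square: first hit at a = 10: 2309 - 100 = 2209 = 47².
2309 = 10² + 47² = 100 + 2209 ✓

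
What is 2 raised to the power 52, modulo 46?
26

Repeated squaring. Binary of 52 = 110100.
2^1 ≡ 2 (mod 46); 2^2 ≡ 4 (mod 46); 2^4 ≡ 16 (mod 46); 2^8 ≡ 26 (mod 46); 2^16 ≡ 32 (mod 46); 2^32 ≡ 12 (mod 46)
2^52 = 2^4 × 2^16 × 2^32 ≡ 26 (mod 46)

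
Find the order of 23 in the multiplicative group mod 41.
10

41 is prime, so ord(23) divides φ(41) = 40.
Divisors of 40: 1, 2, 4, 5, 8, 10, 20, 40.
Repeated squaring: 23^1 ≡ 23, 23^2 ≡ 37, 23^4 ≡ 16, 23^8 ≡ 10, 23^16 ≡ 18, 23^32 ≡ 37 (mod 41).
Test 23^d mod 41 for each divisor d in increasing order:
23^1 ≡ 23
23^2 ≡ 37
23^4 ≡ 16
23^5 = 23^4·23^1 ≡ 40
23^8 ≡ 10
23^10 = 23^8·23^2 ≡ 1  ← first divisor giving 1
The order is 10.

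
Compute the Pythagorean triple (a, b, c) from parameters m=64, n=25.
(3471, 3200, 4721)

Euclid's formula: a = m² - n², b = 2mn, c = m² + n²
m = 64, n = 25
a = 64² - 25² = 4096 - 625 = 3471
b = 2 × 64 × 25 = 3200
c = 64² + 25² = 4096 + 625 = 4721
Verification: 3471² + 3200² = 12047841 + 10240000 = 22287841 = 4721² ✓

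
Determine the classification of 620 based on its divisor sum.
abundant

Proper divisors of 620: sum = 1 + 2 + 4 + 5 + 10 + 20 + 31 + 62 + 124 + 155 + 310 = 724
Since 724 > 620, 620 is abundant.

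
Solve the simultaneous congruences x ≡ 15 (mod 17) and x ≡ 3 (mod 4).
15

Using Chinese Remainder Theorem:
M = 17 × 4 = 68
M1 = 4, M2 = 17
y1 = 4^(-1) mod 17 = 13
y2 = 17^(-1) mod 4 = 1
x = (15×4×13 + 3×17×1) mod 68 = 15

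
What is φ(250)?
100

250 = 2 × 5^3
φ(n) = n × ∏(1 - 1/p) for each prime p dividing n
φ(250) = 250 × (1 - 1/2) × (1 - 1/5) = 100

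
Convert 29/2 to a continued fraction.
[14; 2]

Euclidean algorithm steps:
29 = 14 × 2 + 1
2 = 2 × 1 + 0
Continued fraction: [14; 2]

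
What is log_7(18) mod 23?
18

Baby-step giant-step with step n = ⌈√23⌉ = 5.
Baby steps 7^j mod 23 (j:value) for j=0..4: 0:1, 1:7, 2:3, 3:21, 4:9.
Giant-step multiplier: 7^(-5) ≡ 7^(22-5) = 7^17 ≡ 19 (mod 23).
Giant steps γ_i = 18·19^i mod 23: γ_0=18, γ_1=20, γ_2=12, γ_3=21 (in table at j=3).
x = i·n + j = 3·5 + 3 = 18.
Check: 7^18 ≡ 18 (mod 23).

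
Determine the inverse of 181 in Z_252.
181

gcd(181, 252) = 1, so the inverse exists.
Extended Euclidean algorithm on (252, 181):
252 = 1 × 181 + 71  ⟹  71 = (1)·252 + (-1)·181
181 = 2 × 71 + 39  ⟹  39 = (-2)·252 + (3)·181
71 = 1 × 39 + 32  ⟹  32 = (3)·252 + (-4)·181
39 = 1 × 32 + 7  ⟹  7 = (-5)·252 + (7)·181
32 = 4 × 7 + 4  ⟹  4 = (23)·252 + (-32)·181
7 = 1 × 4 + 3  ⟹  3 = (-28)·252 + (39)·181
4 = 1 × 3 + 1  ⟹  1 = (51)·252 + (-71)·181
So (-71)·181 ≡ 1 (mod 252), i.e. 181^(-1) ≡ -71 ≡ 181 (mod 252).
Check: 181 × 181 = 32761 ≡ 1 (mod 252)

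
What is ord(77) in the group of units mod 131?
65

131 is prime, so ord(77) divides φ(131) = 130.
Divisors of 130: 1, 2, 5, 10, 13, 26, 65, 130.
Repeated squaring: 77^1 ≡ 77, 77^2 ≡ 34, 77^4 ≡ 108, 77^8 ≡ 5, 77^16 ≡ 25, 77^32 ≡ 101, 77^64 ≡ 114, 77^128 ≡ 27 (mod 131).
Test 77^d mod 131 for each divisor d in increasing order:
77^1 ≡ 77
77^2 ≡ 34
77^5 = 77^4·77^1 ≡ 63
77^10 = 77^8·77^2 ≡ 39
77^13 = 77^8·77^4·77^1 ≡ 53
77^26 = 77^16·77^8·77^2 ≡ 58
77^65 = 77^64·77^1 ≡ 1  ← first divisor giving 1
The order is 65.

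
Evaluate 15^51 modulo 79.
58

Repeated squaring. Binary of 51 = 110011.
15^1 ≡ 15 (mod 79); 15^2 ≡ 67 (mod 79); 15^4 ≡ 65 (mod 79); 15^8 ≡ 38 (mod 79); 15^16 ≡ 22 (mod 79); 15^32 ≡ 10 (mod 79)
15^51 = 15^1 × 15^2 × 15^16 × 15^32 ≡ 58 (mod 79)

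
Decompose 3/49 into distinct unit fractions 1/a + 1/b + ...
1/17 + 1/417 + 1/347361

Greedy algorithm:
3/49: ceiling(49/3) = 17, use 1/17
2/833: ceiling(833/2) = 417, use 1/417
1/347361: ceiling(347361/1) = 347361, use 1/347361
Result: 3/49 = 1/17 + 1/417 + 1/347361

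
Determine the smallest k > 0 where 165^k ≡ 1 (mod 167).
166

167 is prime, so ord(165) divides φ(167) = 166.
Divisors of 166: 1, 2, 83, 166.
Repeated squaring: 165^1 ≡ 165, 165^2 ≡ 4, 165^4 ≡ 16, 165^8 ≡ 89, 165^16 ≡ 72, 165^32 ≡ 7, 165^64 ≡ 49, 165^128 ≡ 63 (mod 167).
Test 165^d mod 167 for each divisor d in increasing order:
165^1 ≡ 165
165^2 ≡ 4
165^83 = 165^64·165^16·165^2·165^1 ≡ 166
165^166 = 165^128·165^32·165^4·165^2 ≡ 1  ← first divisor giving 1
The order is 166.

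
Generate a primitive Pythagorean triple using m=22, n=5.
(459, 220, 509)

Euclid's formula: a = m² - n², b = 2mn, c = m² + n²
m = 22, n = 5
a = 22² - 5² = 484 - 25 = 459
b = 2 × 22 × 5 = 220
c = 22² + 5² = 484 + 25 = 509
Verification: 459² + 220² = 210681 + 48400 = 259081 = 509² ✓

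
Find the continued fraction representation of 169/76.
[2; 4, 2, 8]

Euclidean algorithm steps:
169 = 2 × 76 + 17
76 = 4 × 17 + 8
17 = 2 × 8 + 1
8 = 8 × 1 + 0
Continued fraction: [2; 4, 2, 8]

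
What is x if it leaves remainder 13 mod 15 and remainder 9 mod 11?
163

Using Chinese Remainder Theorem:
M = 15 × 11 = 165
M1 = 11, M2 = 15
y1 = 11^(-1) mod 15 = 11
y2 = 15^(-1) mod 11 = 3
x = (13×11×11 + 9×15×3) mod 165 = 163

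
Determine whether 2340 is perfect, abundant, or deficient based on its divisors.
abundant

Proper divisors of 2340: sum = 1 + 2 + 3 + 4 + 5 + 6 + 9 + 10 + ... + 468 + 585 + 780 + 1170 (35 divisors) = 5304
Since 5304 > 2340, 2340 is abundant.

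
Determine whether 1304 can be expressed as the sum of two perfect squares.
Not possible

Factorization: 1304 = 2^3 × 163
By Fermat: n is sum of two squares iff every prime p ≡ 3 (mod 4) appears to even power.
Prime(s) ≡ 3 (mod 4) with odd exponent: [(163, 1)]
Therefore 1304 cannot be expressed as a² + b².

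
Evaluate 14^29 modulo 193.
23

Repeated squaring. Binary of 29 = 11101.
14^1 ≡ 14 (mod 193); 14^2 ≡ 3 (mod 193); 14^4 ≡ 9 (mod 193); 14^8 ≡ 81 (mod 193); 14^16 ≡ 192 (mod 193)
14^29 = 14^1 × 14^4 × 14^8 × 14^16 ≡ 23 (mod 193)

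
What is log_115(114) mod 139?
29

Baby-step giant-step with step n = ⌈√139⌉ = 12.
Baby steps 115^j mod 139 (j:value) for j=0..11: 0:1, 1:115, 2:20, 3:76, 4:122, 5:130, 6:77, 7:98, 8:11, 9:14, 10:81, 11:2.
Giant-step multiplier: 115^(-12) ≡ 115^(138-12) = 115^126 ≡ 55 (mod 139).
Giant steps γ_i = 114·55^i mod 139: γ_0=114, γ_1=15, γ_2=130 (in table at j=5).
x = i·n + j = 2·12 + 5 = 29.
Check: 115^29 ≡ 114 (mod 139).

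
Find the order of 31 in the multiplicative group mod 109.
54

109 is prime, so ord(31) divides φ(109) = 108.
Divisors of 108: 1, 2, 3, 4, 6, 9, 12, 18, 27, 36, 54, 108.
Repeated squaring: 31^1 ≡ 31, 31^2 ≡ 89, 31^4 ≡ 73, 31^8 ≡ 97, 31^16 ≡ 35, 31^32 ≡ 26, 31^64 ≡ 22 (mod 109).
Test 31^d mod 109 for each divisor d in increasing order:
31^1 ≡ 31
31^2 ≡ 89
31^3 = 31^2·31^1 ≡ 34
31^4 ≡ 73
31^6 = 31^4·31^2 ≡ 66
31^9 = 31^8·31^1 ≡ 64
31^12 = 31^8·31^4 ≡ 105
31^18 = 31^16·31^2 ≡ 63
31^27 = 31^16·31^8·31^2·31^1 ≡ 108
31^36 = 31^32·31^4 ≡ 45
31^54 = 31^32·31^16·31^4·31^2 ≡ 1  ← first divisor giving 1
The order is 54.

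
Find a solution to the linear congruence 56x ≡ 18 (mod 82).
x ≡ 34 (mod 41)

gcd(56, 82) = 2, which divides 18, so solutions exist.
Divide through by 2: 28x ≡ 9 (mod 41).
Find 28^(-1) mod 41 by the extended Euclidean algorithm:
41 = 1 × 28 + 13  ⟹  13 = (1)·41 + (-1)·28
28 = 2 × 13 + 2  ⟹  2 = (-2)·41 + (3)·28
13 = 6 × 2 + 1  ⟹  1 = (13)·41 + (-19)·28
So (-19)·28 ≡ 1 (mod 41), i.e. 28^(-1) ≡ -19 ≡ 22 (mod 41).
x ≡ 22 × 9 = 198 ≡ 34 (mod 41).
Check: 56 × 34 = 1904 ≡ 18 (mod 82).
x ≡ 34 (mod 41), giving 2 solutions mod 82.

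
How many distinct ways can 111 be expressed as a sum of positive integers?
679903203

p(n) counts ways to write n as a sum of positive integers (order ignored).
Euler's pentagonal recurrence: p(k) = p(k-1) + p(k-2) - p(k-5) - p(k-7) + p(k-12) + p(k-15) - ... (offsets j(3j∓1)/2, signs ++--, p(0)=1, p(<0)=0).
DP table for k = 0..110: p(0)=1, p(1)=1, p(2)=2, p(3)=3, p(4)=5, p(5)=7, p(6)=11, p(7)=15, p(8)=22, p(9)=30, p(10)=42, p(11)=56, p(12)=77, p(13)=101, p(14)=135, p(15)=176, p(16)=231, p(17)=297, p(18)=385, p(19)=490, p(20)=627, p(21)=792, p(22)=1002, p(23)=1255, p(24)=1575, p(25)=1958, p(26)=2436, p(27)=3010, p(28)=3718, p(29)=4565, p(30)=5604, p(31)=6842, p(32)=8349, p(33)=10143, p(34)=12310, p(35)=14883, p(36)=17977, p(37)=21637, p(38)=26015, p(39)=31185, p(40)=37338, p(41)=44583, p(42)=53174, p(43)=63261, p(44)=75175, p(45)=89134, p(46)=105558, p(47)=124754, p(48)=147273, p(49)=173525, p(50)=204226, p(51)=239943, p(52)=281589, p(53)=329931, p(54)=386155, p(55)=451276, p(56)=526823, p(57)=614154, p(58)=715220, p(59)=831820, p(60)=966467, p(61)=1121505, p(62)=1300156, p(63)=1505499, p(64)=1741630, p(65)=2012558, p(66)=2323520, p(67)=2679689, p(68)=3087735, p(69)=3554345, p(70)=4087968, p(71)=4697205, p(72)=5392783, p(73)=6185689, p(74)=7089500, p(75)=8118264, p(76)=9289091, p(77)=10619863, p(78)=12132164, p(79)=13848650, p(80)=15796476, p(81)=18004327, p(82)=20506255, p(83)=23338469, p(84)=26543660, p(85)=30167357, p(86)=34262962, p(87)=38887673, p(88)=44108109, p(89)=49995925, p(90)=56634173, p(91)=64112359, p(92)=72533807, p(93)=82010177, p(94)=92669720, p(95)=104651419, p(96)=118114304, p(97)=133230930, p(98)=150198136, p(99)=169229875, p(100)=190569292, p(101)=214481126, p(102)=241265379, p(103)=271248950, p(104)=304801365, p(105)=342325709, p(106)=384276336, p(107)=431149389, p(108)=483502844, p(109)=541946240, p(110)=607163746.
Final step: p(111) = p(110) + p(109) - p(106) - p(104) + p(99) + p(96) - p(89) - p(85) + p(76) + p(71) - p(60) - p(54) + p(41) + p(34) - p(19) - p(11)
= 607163746 + 541946240 - 384276336 - 304801365 + 169229875 + 118114304 - 49995925 - 30167357 + 9289091 + 4697205 - 966467 - 386155 + 44583 + 12310 - 490 - 56
= 679903203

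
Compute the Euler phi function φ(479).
478

479 = 479
φ(n) = n × ∏(1 - 1/p) for each prime p dividing n
φ(479) = 479 × (1 - 1/479) = 478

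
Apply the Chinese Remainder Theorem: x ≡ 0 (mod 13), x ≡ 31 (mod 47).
78

Using Chinese Remainder Theorem:
M = 13 × 47 = 611
M1 = 47, M2 = 13
y1 = 47^(-1) mod 13 = 5
y2 = 13^(-1) mod 47 = 29
x = (0×47×5 + 31×13×29) mod 611 = 78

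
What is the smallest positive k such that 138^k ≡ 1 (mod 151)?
75

151 is prime, so ord(138) divides φ(151) = 150.
Divisors of 150: 1, 2, 3, 5, 6, 10, 15, 25, 30, 50, 75, 150.
Repeated squaring: 138^1 ≡ 138, 138^2 ≡ 18, 138^4 ≡ 22, 138^8 ≡ 31, 138^16 ≡ 55, 138^32 ≡ 5, 138^64 ≡ 25, 138^128 ≡ 21 (mod 151).
Test 138^d mod 151 for each divisor d in increasing order:
138^1 ≡ 138
138^2 ≡ 18
138^3 = 138^2·138^1 ≡ 68
138^5 = 138^4·138^1 ≡ 16
138^6 = 138^4·138^2 ≡ 94
138^10 = 138^8·138^2 ≡ 105
138^15 = 138^8·138^4·138^2·138^1 ≡ 19
138^25 = 138^16·138^8·138^1 ≡ 32
138^30 = 138^16·138^8·138^4·138^2 ≡ 59
138^50 = 138^32·138^16·138^2 ≡ 118
138^75 = 138^64·138^8·138^2·138^1 ≡ 1  ← first divisor giving 1
The order is 75.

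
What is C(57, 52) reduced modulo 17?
6

Using Lucas' theorem:
Write n=57 and k=52 in base 17:
n in base 17: [3, 6]
k in base 17: [3, 1]
C(57,52) mod 17 = ∏ C(n_i, k_i) mod 17
Digit binomials (mod 17): C(3,3) = 1; C(6,1) = 6
Product: 1 × 6 = 6 ≡ 6 (mod 17)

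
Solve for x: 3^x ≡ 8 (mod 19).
3

Baby-step giant-step with step n = ⌈√19⌉ = 5.
Baby steps 3^j mod 19 (j:value) for j=0..4: 0:1, 1:3, 2:9, 3:8, 4:5.
h = 8 is already in the table at j=3, so x = 3.
Check: 3^3 ≡ 8 (mod 19).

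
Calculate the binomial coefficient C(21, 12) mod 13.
0

Using Lucas' theorem:
Write n=21 and k=12 in base 13:
n in base 13: [1, 8]
k in base 13: [0, 12]
C(21,12) mod 13 = ∏ C(n_i, k_i) mod 13
Digit binomials (mod 13): C(1,0) = 1; C(8,12) = 0 (k_i > n_i)
Product: 1 × 0 = 0 ≡ 0 (mod 13)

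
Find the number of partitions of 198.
3345365983698

p(n) counts ways to write n as a sum of positive integers (order ignored).
Euler's pentagonal recurrence: p(k) = p(k-1) + p(k-2) - p(k-5) - p(k-7) + p(k-12) + p(k-15) - ... (offsets j(3j∓1)/2, signs ++--, p(0)=1, p(<0)=0).
DP table for k = 0..197: p(0)=1, p(1)=1, p(2)=2, p(3)=3, p(4)=5, p(5)=7, p(6)=11, p(7)=15, p(8)=22, p(9)=30, p(10)=42, p(11)=56, p(12)=77, p(13)=101, p(14)=135, p(15)=176, p(16)=231, p(17)=297, p(18)=385, p(19)=490, p(20)=627, p(21)=792, p(22)=1002, p(23)=1255, p(24)=1575, p(25)=1958, p(26)=2436, p(27)=3010, p(28)=3718, p(29)=4565, p(30)=5604, p(31)=6842, p(32)=8349, p(33)=10143, p(34)=12310, p(35)=14883, p(36)=17977, p(37)=21637, p(38)=26015, p(39)=31185, p(40)=37338, p(41)=44583, p(42)=53174, p(43)=63261, p(44)=75175, p(45)=89134, p(46)=105558, p(47)=124754, p(48)=147273, p(49)=173525, p(50)=204226, p(51)=239943, p(52)=281589, p(53)=329931, p(54)=386155, p(55)=451276, p(56)=526823, p(57)=614154, p(58)=715220, p(59)=831820, p(60)=966467, p(61)=1121505, p(62)=1300156, p(63)=1505499, p(64)=1741630, p(65)=2012558, p(66)=2323520, p(67)=2679689, p(68)=3087735, p(69)=3554345, p(70)=4087968, p(71)=4697205, p(72)=5392783, p(73)=6185689, p(74)=7089500, p(75)=8118264, p(76)=9289091, p(77)=10619863, p(78)=12132164, p(79)=13848650, p(80)=15796476, p(81)=18004327, p(82)=20506255, p(83)=23338469, p(84)=26543660, p(85)=30167357, p(86)=34262962, p(87)=38887673, p(88)=44108109, p(89)=49995925, p(90)=56634173, p(91)=64112359, p(92)=72533807, p(93)=82010177, p(94)=92669720, p(95)=104651419, p(96)=118114304, p(97)=133230930, p(98)=150198136, p(99)=169229875, p(100)=190569292, p(101)=214481126, p(102)=241265379, p(103)=271248950, p(104)=304801365, p(105)=342325709, p(106)=384276336, p(107)=431149389, p(108)=483502844, p(109)=541946240, p(110)=607163746, p(111)=679903203, p(112)=761002156, p(113)=851376628, p(114)=952050665, p(115)=1064144451, p(116)=1188908248, p(117)=1327710076, p(118)=1482074143, p(119)=1653668665, p(120)=1844349560, p(121)=2056148051, p(122)=2291320912, p(123)=2552338241, p(124)=2841940500, p(125)=3163127352, p(126)=3519222692, p(127)=3913864295, p(128)=4351078600, p(129)=4835271870, p(130)=5371315400, p(131)=5964539504, p(132)=6620830889, p(133)=7346629512, p(134)=8149040695, p(135)=9035836076, p(136)=10015581680, p(137)=11097645016, p(138)=12292341831, p(139)=13610949895, p(140)=15065878135, p(141)=16670689208, p(142)=18440293320, p(143)=20390982757, p(144)=22540654445, p(145)=24908858009, p(146)=27517052599, p(147)=30388671978, p(148)=33549419497, p(149)=37027355200, p(150)=40853235313, p(151)=45060624582, p(152)=49686288421, p(153)=54770336324, p(154)=60356673280, p(155)=66493182097, p(156)=73232243759, p(157)=80630964769, p(158)=88751778802, p(159)=97662728555, p(160)=107438159466, p(161)=118159068427, p(162)=129913904637, p(163)=142798995930, p(164)=156919475295, p(165)=172389800255, p(166)=189334822579, p(167)=207890420102, p(168)=228204732751, p(169)=250438925115, p(170)=274768617130, p(171)=301384802048, p(172)=330495499613, p(173)=362326859895, p(174)=397125074750, p(175)=435157697830, p(176)=476715857290, p(177)=522115831195, p(178)=571701605655, p(179)=625846753120, p(180)=684957390936, p(181)=749474411781, p(182)=819876908323, p(183)=896684817527, p(184)=980462880430, p(185)=1071823774337, p(186)=1171432692373, p(187)=1280011042268, p(188)=1398341745571, p(189)=1527273599625, p(190)=1667727404093, p(191)=1820701100652, p(192)=1987276856363, p(193)=2168627105469, p(194)=2366022741845, p(195)=2580840212973, p(196)=2814570987591, p(197)=3068829878530.
Final step: p(198) = p(197) + p(196) - p(193) - p(191) + p(186) + p(183) - p(176) - p(172) + p(163) + p(158) - p(147) - p(141) + p(128) + p(121) - p(106) - p(98) + p(81) + p(72) - p(53) - p(43) + p(22) + p(11)
= 3068829878530 + 2814570987591 - 2168627105469 - 1820701100652 + 1171432692373 + 896684817527 - 476715857290 - 330495499613 + 142798995930 + 88751778802 - 30388671978 - 16670689208 + 4351078600 + 2056148051 - 384276336 - 150198136 + 18004327 + 5392783 - 329931 - 63261 + 1002 + 56
= 3345365983698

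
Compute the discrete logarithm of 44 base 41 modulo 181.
68

Baby-step giant-step with step n = ⌈√181⌉ = 14.
Baby steps 41^j mod 181 (j:value) for j=0..13: 0:1, 1:41, 2:52, 3:141, 4:170, 5:92, 6:152, 7:78, 8:121, 9:74, 10:138, 11:47, 12:117, 13:91.
Giant-step multiplier: 41^(-14) ≡ 41^(180-14) = 41^166 ≡ 106 (mod 181).
Giant steps γ_i = 44·106^i mod 181: γ_0=44, γ_1=139, γ_2=73, γ_3=136, γ_4=117 (in table at j=12).
x = i·n + j = 4·14 + 12 = 68.
Check: 41^68 ≡ 44 (mod 181).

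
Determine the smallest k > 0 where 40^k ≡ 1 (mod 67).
11

67 is prime, so ord(40) divides φ(67) = 66.
Divisors of 66: 1, 2, 3, 6, 11, 22, 33, 66.
Repeated squaring: 40^1 ≡ 40, 40^2 ≡ 59, 40^4 ≡ 64, 40^8 ≡ 9, 40^16 ≡ 14, 40^32 ≡ 62, 40^64 ≡ 25 (mod 67).
Test 40^d mod 67 for each divisor d in increasing order:
40^1 ≡ 40
40^2 ≡ 59
40^3 = 40^2·40^1 ≡ 15
40^6 = 40^4·40^2 ≡ 24
40^11 = 40^8·40^2·40^1 ≡ 1  ← first divisor giving 1
The order is 11.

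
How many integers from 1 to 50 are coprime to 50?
20

50 = 2 × 5^2
φ(n) = n × ∏(1 - 1/p) for each prime p dividing n
φ(50) = 50 × (1 - 1/2) × (1 - 1/5) = 20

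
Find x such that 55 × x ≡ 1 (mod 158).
23

gcd(55, 158) = 1, so the inverse exists.
Extended Euclidean algorithm on (158, 55):
158 = 2 × 55 + 48  ⟹  48 = (1)·158 + (-2)·55
55 = 1 × 48 + 7  ⟹  7 = (-1)·158 + (3)·55
48 = 6 × 7 + 6  ⟹  6 = (7)·158 + (-20)·55
7 = 1 × 6 + 1  ⟹  1 = (-8)·158 + (23)·55
So (23)·55 ≡ 1 (mod 158), i.e. 55^(-1) ≡ 23 (mod 158).
Check: 55 × 23 = 1265 ≡ 1 (mod 158)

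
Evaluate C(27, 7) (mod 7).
3

Using Lucas' theorem:
Write n=27 and k=7 in base 7:
n in base 7: [3, 6]
k in base 7: [1, 0]
C(27,7) mod 7 = ∏ C(n_i, k_i) mod 7
Digit binomials (mod 7): C(3,1) = 3; C(6,0) = 1
Product: 3 × 1 = 3 ≡ 3 (mod 7)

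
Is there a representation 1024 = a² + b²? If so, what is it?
0² + 32² (a=0, b=32)

Factorization: 1024 = 2^10
By Fermat: n is sum of two squares iff every prime p ≡ 3 (mod 4) appears to even power.
All primes ≡ 3 (mod 4) appear to even power.
Search a = 0, 1, 2, … for 1024 - a² a perfect square: first hit at a = 0: 1024 - 0 = 1024 = 32².
1024 = 0² + 32² = 0 + 1024 ✓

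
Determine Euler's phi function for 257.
256

257 = 257
φ(n) = n × ∏(1 - 1/p) for each prime p dividing n
φ(257) = 257 × (1 - 1/257) = 256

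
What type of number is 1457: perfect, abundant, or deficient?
deficient

Proper divisors of 1457: sum = 1 + 31 + 47 = 79
Since 79 < 1457, 1457 is deficient.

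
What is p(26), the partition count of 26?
2436

p(n) counts ways to write n as a sum of positive integers (order ignored).
Euler's pentagonal recurrence: p(k) = p(k-1) + p(k-2) - p(k-5) - p(k-7) + p(k-12) + p(k-15) - ... (offsets j(3j∓1)/2, signs ++--, p(0)=1, p(<0)=0).
DP table for k = 0..25: p(0)=1, p(1)=1, p(2)=2, p(3)=3, p(4)=5, p(5)=7, p(6)=11, p(7)=15, p(8)=22, p(9)=30, p(10)=42, p(11)=56, p(12)=77, p(13)=101, p(14)=135, p(15)=176, p(16)=231, p(17)=297, p(18)=385, p(19)=490, p(20)=627, p(21)=792, p(22)=1002, p(23)=1255, p(24)=1575, p(25)=1958.
Final step: p(26) = p(25) + p(24) - p(21) - p(19) + p(14) + p(11) - p(4) - p(0)
= 1958 + 1575 - 792 - 490 + 135 + 56 - 5 - 1
= 2436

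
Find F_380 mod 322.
319

Matrix identity: Q^n = [[F_(n+1), F_n], [F_n, F_(n-1)]] with Q = [[1,1],[1,0]].
n = 380 = 101111100₂. Square-and-multiply, entries mod 322:
Q^1 = [[1,1],[1,0]]
Q^2 = (Q^1)² = [[2,1],[1,1]]
Q^5 = (Q^2)²·Q = [[8,5],[5,3]]
Q^11 = (Q^5)²·Q = [[144,89],[89,55]]
Q^23 = (Q^11)²·Q = [[0,321],[321,1]]
Q^47 = (Q^23)²·Q = [[0,1],[1,321]]
Q^95 = (Q^47)²·Q = [[0,1],[1,321]]
Q^190 = (Q^95)² = [[1,321],[321,2]]
Q^380 = (Q^190)² = [[2,319],[319,5]]
F_380 mod 322 = Q^380[0][1] = 319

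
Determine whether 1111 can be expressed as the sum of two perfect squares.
Not possible

Factorization: 1111 = 11 × 101
By Fermat: n is sum of two squares iff every prime p ≡ 3 (mod 4) appears to even power.
Prime(s) ≡ 3 (mod 4) with odd exponent: [(11, 1)]
Therefore 1111 cannot be expressed as a² + b².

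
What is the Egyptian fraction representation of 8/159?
1/20 + 1/3180

Greedy algorithm:
8/159: ceiling(159/8) = 20, use 1/20
1/3180: ceiling(3180/1) = 3180, use 1/3180
Result: 8/159 = 1/20 + 1/3180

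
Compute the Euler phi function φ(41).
40

41 = 41
φ(n) = n × ∏(1 - 1/p) for each prime p dividing n
φ(41) = 41 × (1 - 1/41) = 40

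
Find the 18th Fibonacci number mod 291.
256

Matrix identity: Q^n = [[F_(n+1), F_n], [F_n, F_(n-1)]] with Q = [[1,1],[1,0]].
n = 18 = 10010₂. Square-and-multiply, entries mod 291:
Q^1 = [[1,1],[1,0]]
Q^2 = (Q^1)² = [[2,1],[1,1]]
Q^4 = (Q^2)² = [[5,3],[3,2]]
Q^9 = (Q^4)²·Q = [[55,34],[34,21]]
Q^18 = (Q^9)² = [[107,256],[256,142]]
F_18 mod 291 = Q^18[0][1] = 256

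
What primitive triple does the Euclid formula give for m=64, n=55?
(1071, 7040, 7121)

Euclid's formula: a = m² - n², b = 2mn, c = m² + n²
m = 64, n = 55
a = 64² - 55² = 4096 - 3025 = 1071
b = 2 × 64 × 55 = 7040
c = 64² + 55² = 4096 + 3025 = 7121
Verification: 1071² + 7040² = 1147041 + 49561600 = 50708641 = 7121² ✓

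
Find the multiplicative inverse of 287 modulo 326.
117

gcd(287, 326) = 1, so the inverse exists.
Extended Euclidean algorithm on (326, 287):
326 = 1 × 287 + 39  ⟹  39 = (1)·326 + (-1)·287
287 = 7 × 39 + 14  ⟹  14 = (-7)·326 + (8)·287
39 = 2 × 14 + 11  ⟹  11 = (15)·326 + (-17)·287
14 = 1 × 11 + 3  ⟹  3 = (-22)·326 + (25)·287
11 = 3 × 3 + 2  ⟹  2 = (81)·326 + (-92)·287
3 = 1 × 2 + 1  ⟹  1 = (-103)·326 + (117)·287
So (117)·287 ≡ 1 (mod 326), i.e. 287^(-1) ≡ 117 (mod 326).
Check: 287 × 117 = 33579 ≡ 1 (mod 326)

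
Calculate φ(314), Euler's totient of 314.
156

314 = 2 × 157
φ(n) = n × ∏(1 - 1/p) for each prime p dividing n
φ(314) = 314 × (1 - 1/2) × (1 - 1/157) = 156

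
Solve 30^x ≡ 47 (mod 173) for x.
60

Baby-step giant-step with step n = ⌈√173⌉ = 14.
Baby steps 30^j mod 173 (j:value) for j=0..13: 0:1, 1:30, 2:35, 3:12, 4:14, 5:74, 6:144, 7:168, 8:23, 9:171, 10:113, 11:103, 12:149, 13:145.
Giant-step multiplier: 30^(-14) ≡ 30^(172-14) = 30^158 ≡ 90 (mod 173).
Giant steps γ_i = 47·90^i mod 173: γ_0=47, γ_1=78, γ_2=100, γ_3=4, γ_4=14 (in table at j=4).
x = i·n + j = 4·14 + 4 = 60.
Check: 30^60 ≡ 47 (mod 173).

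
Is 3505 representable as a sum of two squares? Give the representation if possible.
16² + 57² (a=16, b=57)

Factorization: 3505 = 5 × 701
By Fermat: n is sum of two squares iff every prime p ≡ 3 (mod 4) appears to even power.
All primes ≡ 3 (mod 4) appear to even power.
Search a = 0, 1, 2, … for 3505 - a² a perfect square: first hit at a = 16: 3505 - 256 = 3249 = 57².
3505 = 16² + 57² = 256 + 3249 ✓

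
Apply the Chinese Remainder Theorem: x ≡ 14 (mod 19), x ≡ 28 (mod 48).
508

Using Chinese Remainder Theorem:
M = 19 × 48 = 912
M1 = 48, M2 = 19
y1 = 48^(-1) mod 19 = 2
y2 = 19^(-1) mod 48 = 43
x = (14×48×2 + 28×19×43) mod 912 = 508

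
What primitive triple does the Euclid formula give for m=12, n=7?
(95, 168, 193)

Euclid's formula: a = m² - n², b = 2mn, c = m² + n²
m = 12, n = 7
a = 12² - 7² = 144 - 49 = 95
b = 2 × 12 × 7 = 168
c = 12² + 7² = 144 + 49 = 193
Verification: 95² + 168² = 9025 + 28224 = 37249 = 193² ✓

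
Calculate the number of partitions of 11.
56

p(n) counts ways to write n as a sum of positive integers (order ignored).
Euler's pentagonal recurrence: p(k) = p(k-1) + p(k-2) - p(k-5) - p(k-7) + p(k-12) + p(k-15) - ... (offsets j(3j∓1)/2, signs ++--, p(0)=1, p(<0)=0).
DP table for k = 0..10: p(0)=1, p(1)=1, p(2)=2, p(3)=3, p(4)=5, p(5)=7, p(6)=11, p(7)=15, p(8)=22, p(9)=30, p(10)=42.
Final step: p(11) = p(10) + p(9) - p(6) - p(4)
= 42 + 30 - 11 - 5
= 56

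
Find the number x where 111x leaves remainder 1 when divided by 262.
203

gcd(111, 262) = 1, so the inverse exists.
Extended Euclidean algorithm on (262, 111):
262 = 2 × 111 + 40  ⟹  40 = (1)·262 + (-2)·111
111 = 2 × 40 + 31  ⟹  31 = (-2)·262 + (5)·111
40 = 1 × 31 + 9  ⟹  9 = (3)·262 + (-7)·111
31 = 3 × 9 + 4  ⟹  4 = (-11)·262 + (26)·111
9 = 2 × 4 + 1  ⟹  1 = (25)·262 + (-59)·111
So (-59)·111 ≡ 1 (mod 262), i.e. 111^(-1) ≡ -59 ≡ 203 (mod 262).
Check: 111 × 203 = 22533 ≡ 1 (mod 262)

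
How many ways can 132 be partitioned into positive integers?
6620830889

p(n) counts ways to write n as a sum of positive integers (order ignored).
Euler's pentagonal recurrence: p(k) = p(k-1) + p(k-2) - p(k-5) - p(k-7) + p(k-12) + p(k-15) - ... (offsets j(3j∓1)/2, signs ++--, p(0)=1, p(<0)=0).
DP table for k = 0..131: p(0)=1, p(1)=1, p(2)=2, p(3)=3, p(4)=5, p(5)=7, p(6)=11, p(7)=15, p(8)=22, p(9)=30, p(10)=42, p(11)=56, p(12)=77, p(13)=101, p(14)=135, p(15)=176, p(16)=231, p(17)=297, p(18)=385, p(19)=490, p(20)=627, p(21)=792, p(22)=1002, p(23)=1255, p(24)=1575, p(25)=1958, p(26)=2436, p(27)=3010, p(28)=3718, p(29)=4565, p(30)=5604, p(31)=6842, p(32)=8349, p(33)=10143, p(34)=12310, p(35)=14883, p(36)=17977, p(37)=21637, p(38)=26015, p(39)=31185, p(40)=37338, p(41)=44583, p(42)=53174, p(43)=63261, p(44)=75175, p(45)=89134, p(46)=105558, p(47)=124754, p(48)=147273, p(49)=173525, p(50)=204226, p(51)=239943, p(52)=281589, p(53)=329931, p(54)=386155, p(55)=451276, p(56)=526823, p(57)=614154, p(58)=715220, p(59)=831820, p(60)=966467, p(61)=1121505, p(62)=1300156, p(63)=1505499, p(64)=1741630, p(65)=2012558, p(66)=2323520, p(67)=2679689, p(68)=3087735, p(69)=3554345, p(70)=4087968, p(71)=4697205, p(72)=5392783, p(73)=6185689, p(74)=7089500, p(75)=8118264, p(76)=9289091, p(77)=10619863, p(78)=12132164, p(79)=13848650, p(80)=15796476, p(81)=18004327, p(82)=20506255, p(83)=23338469, p(84)=26543660, p(85)=30167357, p(86)=34262962, p(87)=38887673, p(88)=44108109, p(89)=49995925, p(90)=56634173, p(91)=64112359, p(92)=72533807, p(93)=82010177, p(94)=92669720, p(95)=104651419, p(96)=118114304, p(97)=133230930, p(98)=150198136, p(99)=169229875, p(100)=190569292, p(101)=214481126, p(102)=241265379, p(103)=271248950, p(104)=304801365, p(105)=342325709, p(106)=384276336, p(107)=431149389, p(108)=483502844, p(109)=541946240, p(110)=607163746, p(111)=679903203, p(112)=761002156, p(113)=851376628, p(114)=952050665, p(115)=1064144451, p(116)=1188908248, p(117)=1327710076, p(118)=1482074143, p(119)=1653668665, p(120)=1844349560, p(121)=2056148051, p(122)=2291320912, p(123)=2552338241, p(124)=2841940500, p(125)=3163127352, p(126)=3519222692, p(127)=3913864295, p(128)=4351078600, p(129)=4835271870, p(130)=5371315400, p(131)=5964539504.
Final step: p(132) = p(131) + p(130) - p(127) - p(125) + p(120) + p(117) - p(110) - p(106) + p(97) + p(92) - p(81) - p(75) + p(62) + p(55) - p(40) - p(32) + p(15) + p(6)
= 5964539504 + 5371315400 - 3913864295 - 3163127352 + 1844349560 + 1327710076 - 607163746 - 384276336 + 133230930 + 72533807 - 18004327 - 8118264 + 1300156 + 451276 - 37338 - 8349 + 176 + 11
= 6620830889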